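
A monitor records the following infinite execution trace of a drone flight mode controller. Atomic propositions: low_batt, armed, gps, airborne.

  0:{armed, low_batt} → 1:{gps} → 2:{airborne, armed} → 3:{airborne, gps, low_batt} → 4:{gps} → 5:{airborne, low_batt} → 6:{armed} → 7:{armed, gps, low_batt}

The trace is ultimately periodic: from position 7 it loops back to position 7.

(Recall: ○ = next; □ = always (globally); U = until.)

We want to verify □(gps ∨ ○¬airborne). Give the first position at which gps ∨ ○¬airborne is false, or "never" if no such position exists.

2

Check gps ∨ ○¬airborne at each position in order: 0 ✓, 1 ✓.
At position 2 the labels are {airborne, armed} and the next position 3 has {airborne, gps, low_batt}, so gps ∨ ○¬airborne is false there. This is the first violation.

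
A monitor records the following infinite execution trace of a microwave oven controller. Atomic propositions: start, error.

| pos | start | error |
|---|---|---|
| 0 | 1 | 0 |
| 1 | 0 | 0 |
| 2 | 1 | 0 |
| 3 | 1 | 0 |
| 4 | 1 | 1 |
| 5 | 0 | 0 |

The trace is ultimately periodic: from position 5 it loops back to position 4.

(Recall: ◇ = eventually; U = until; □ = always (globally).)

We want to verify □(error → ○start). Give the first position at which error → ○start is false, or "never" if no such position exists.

Check error → ○start at each position in order: 0 ✓, 1 ✓, 2 ✓, 3 ✓.
At position 4 the labels are {error, start} and the next position 5 has {}, so error → ○start is false there. This is the first violation.

4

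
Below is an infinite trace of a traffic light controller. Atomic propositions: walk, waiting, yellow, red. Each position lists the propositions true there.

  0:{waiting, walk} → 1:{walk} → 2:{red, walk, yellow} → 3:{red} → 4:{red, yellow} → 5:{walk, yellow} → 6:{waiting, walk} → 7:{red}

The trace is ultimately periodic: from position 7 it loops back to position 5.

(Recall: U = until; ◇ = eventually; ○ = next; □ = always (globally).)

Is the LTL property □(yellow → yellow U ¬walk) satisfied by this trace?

yellow → yellow U ¬walk must hold at every position from 0 onward. It fails at position 5, so □(yellow → yellow U ¬walk) is false.
Positions where yellow holds: 2, 4, 5.
Check yellow U ¬walk at each: 2→ok, 4→ok, 5→fails.

Does not hold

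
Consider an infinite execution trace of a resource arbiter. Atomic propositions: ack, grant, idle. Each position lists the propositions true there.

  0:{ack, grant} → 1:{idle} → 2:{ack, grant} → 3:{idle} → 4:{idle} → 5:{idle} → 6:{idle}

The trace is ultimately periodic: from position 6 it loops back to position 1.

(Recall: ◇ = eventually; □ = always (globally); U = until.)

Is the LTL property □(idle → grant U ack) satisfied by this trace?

idle → grant U ack must hold at every position from 0 onward. It fails at position 1, so □(idle → grant U ack) is false.
Positions where idle holds: 1, 3, 4, 5, 6.
Check grant U ack at each: 1→fails, 3→fails, 4→fails, 5→fails, 6→fails.

No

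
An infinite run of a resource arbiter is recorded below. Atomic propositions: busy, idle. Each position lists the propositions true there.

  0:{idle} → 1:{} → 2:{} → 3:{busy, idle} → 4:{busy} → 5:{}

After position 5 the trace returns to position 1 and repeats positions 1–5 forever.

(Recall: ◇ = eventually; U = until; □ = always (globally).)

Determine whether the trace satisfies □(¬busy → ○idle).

Does not hold

¬busy → ○idle must hold at every position from 0 onward. It fails at position 0, so □(¬busy → ○idle) is false.
Positions where ¬busy holds: 0, 1, 2, 5.
Check ○idle at each: 0→fails, 1→fails, 2→ok, 5→fails.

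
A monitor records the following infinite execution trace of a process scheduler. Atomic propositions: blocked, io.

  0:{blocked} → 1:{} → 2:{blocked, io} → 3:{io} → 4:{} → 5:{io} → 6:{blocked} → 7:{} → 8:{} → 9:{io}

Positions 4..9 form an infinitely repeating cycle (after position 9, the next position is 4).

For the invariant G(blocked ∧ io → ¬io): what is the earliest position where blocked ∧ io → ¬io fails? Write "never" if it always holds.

Check blocked ∧ io → ¬io at each position in order: 0 ✓, 1 ✓.
At position 2 the labels are {blocked, io}, so blocked ∧ io → ¬io is false there. This is the first violation.

2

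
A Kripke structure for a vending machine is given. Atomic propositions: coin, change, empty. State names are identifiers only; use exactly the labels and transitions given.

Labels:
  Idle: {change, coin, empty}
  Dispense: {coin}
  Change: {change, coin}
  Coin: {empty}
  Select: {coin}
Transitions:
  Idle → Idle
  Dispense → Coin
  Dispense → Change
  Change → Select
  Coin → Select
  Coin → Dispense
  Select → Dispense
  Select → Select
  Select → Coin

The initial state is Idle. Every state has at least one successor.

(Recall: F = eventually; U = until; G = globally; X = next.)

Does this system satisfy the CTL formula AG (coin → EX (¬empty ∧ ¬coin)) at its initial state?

Does not hold

States satisfying coin → EX (¬empty ∧ ¬coin): {Coin}.
States satisfying AG (coin → EX (¬empty ∧ ¬coin)): ∅.
Idle is reachable from Idle and violates coin → EX (¬empty ∧ ¬coin), so AG fails at Idle.
Idle ∉ Sat(AG (coin → EX (¬empty ∧ ¬coin))).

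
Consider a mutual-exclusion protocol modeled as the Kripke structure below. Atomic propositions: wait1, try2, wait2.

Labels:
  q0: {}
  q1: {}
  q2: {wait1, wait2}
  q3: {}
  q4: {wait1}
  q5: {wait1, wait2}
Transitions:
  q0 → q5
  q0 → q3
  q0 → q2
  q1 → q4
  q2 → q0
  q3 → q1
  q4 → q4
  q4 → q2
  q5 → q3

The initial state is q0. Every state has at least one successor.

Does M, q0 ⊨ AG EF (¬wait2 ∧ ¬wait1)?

States satisfying EF (¬wait2 ∧ ¬wait1): {q0, q1, q2, q3, q4, q5}.
States satisfying AG EF (¬wait2 ∧ ¬wait1): {q0, q1, q2, q3, q4, q5}.
Every state reachable from q0 satisfies EF (¬wait2 ∧ ¬wait1).
q0 ∈ Sat(AG EF (¬wait2 ∧ ¬wait1)).

Yes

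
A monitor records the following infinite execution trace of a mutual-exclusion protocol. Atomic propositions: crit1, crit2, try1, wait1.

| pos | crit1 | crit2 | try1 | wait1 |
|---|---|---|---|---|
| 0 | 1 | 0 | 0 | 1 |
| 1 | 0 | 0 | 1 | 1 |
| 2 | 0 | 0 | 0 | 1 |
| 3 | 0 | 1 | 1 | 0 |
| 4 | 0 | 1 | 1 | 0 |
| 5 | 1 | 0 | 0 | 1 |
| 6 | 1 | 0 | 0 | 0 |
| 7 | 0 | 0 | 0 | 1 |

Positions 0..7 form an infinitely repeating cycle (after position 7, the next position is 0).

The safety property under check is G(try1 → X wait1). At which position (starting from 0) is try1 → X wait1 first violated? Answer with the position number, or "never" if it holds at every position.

Check try1 → X wait1 at each position in order: 0 ✓, 1 ✓, 2 ✓.
At position 3 the labels are {crit2, try1} and the next position 4 has {crit2, try1}, so try1 → X wait1 is false there. This is the first violation.

3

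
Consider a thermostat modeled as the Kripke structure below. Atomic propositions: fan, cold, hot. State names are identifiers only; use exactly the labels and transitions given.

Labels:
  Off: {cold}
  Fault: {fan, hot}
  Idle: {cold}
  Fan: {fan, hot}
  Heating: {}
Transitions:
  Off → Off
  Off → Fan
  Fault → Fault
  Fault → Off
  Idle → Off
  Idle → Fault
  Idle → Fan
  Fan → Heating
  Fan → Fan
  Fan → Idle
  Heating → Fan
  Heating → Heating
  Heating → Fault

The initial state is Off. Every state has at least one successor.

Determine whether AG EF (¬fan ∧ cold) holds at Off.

States satisfying EF (¬fan ∧ cold): {Off, Fault, Idle, Fan, Heating}.
States satisfying AG EF (¬fan ∧ cold): {Off, Fault, Idle, Fan, Heating}.
Every state reachable from Off satisfies EF (¬fan ∧ cold).
Off ∈ Sat(AG EF (¬fan ∧ cold)).

Yes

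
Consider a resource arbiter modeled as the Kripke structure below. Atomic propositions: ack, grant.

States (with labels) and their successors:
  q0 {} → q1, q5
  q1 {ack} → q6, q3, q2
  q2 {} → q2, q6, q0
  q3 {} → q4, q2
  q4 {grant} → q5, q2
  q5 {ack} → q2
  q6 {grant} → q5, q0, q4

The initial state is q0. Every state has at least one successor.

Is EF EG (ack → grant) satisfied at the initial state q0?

States satisfying EG (ack → grant): {q2, q3, q4, q6}.
States satisfying EF EG (ack → grant): {q0, q1, q2, q3, q4, q5, q6}.
Some path from q0 reaches a state where EG (ack → grant) holds.
q0 ∈ Sat(EF EG (ack → grant)).

Satisfied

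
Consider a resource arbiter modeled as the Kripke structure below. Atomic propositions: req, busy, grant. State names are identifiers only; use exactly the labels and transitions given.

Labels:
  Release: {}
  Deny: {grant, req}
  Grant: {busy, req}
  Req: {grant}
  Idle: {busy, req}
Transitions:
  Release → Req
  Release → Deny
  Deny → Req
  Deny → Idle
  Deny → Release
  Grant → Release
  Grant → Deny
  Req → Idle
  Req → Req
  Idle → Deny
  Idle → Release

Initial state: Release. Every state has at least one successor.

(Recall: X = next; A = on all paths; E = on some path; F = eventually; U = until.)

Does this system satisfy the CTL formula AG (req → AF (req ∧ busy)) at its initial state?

No

States satisfying req → AF (req ∧ busy): {Release, Grant, Req, Idle}.
States satisfying AG (req → AF (req ∧ busy)): ∅.
Deny is reachable from Release and violates req → AF (req ∧ busy), so AG fails at Release.
Release ∉ Sat(AG (req → AF (req ∧ busy))).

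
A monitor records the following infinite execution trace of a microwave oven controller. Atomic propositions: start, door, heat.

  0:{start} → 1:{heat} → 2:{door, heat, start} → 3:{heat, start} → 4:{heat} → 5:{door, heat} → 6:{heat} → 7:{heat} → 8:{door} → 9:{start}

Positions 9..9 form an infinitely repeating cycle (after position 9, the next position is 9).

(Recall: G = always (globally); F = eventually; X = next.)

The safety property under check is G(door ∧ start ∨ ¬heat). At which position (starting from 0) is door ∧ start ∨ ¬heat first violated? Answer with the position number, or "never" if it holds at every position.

1

Check door ∧ start ∨ ¬heat at each position in order: 0 ✓.
At position 1 the labels are {heat}, so door ∧ start ∨ ¬heat is false there. This is the first violation.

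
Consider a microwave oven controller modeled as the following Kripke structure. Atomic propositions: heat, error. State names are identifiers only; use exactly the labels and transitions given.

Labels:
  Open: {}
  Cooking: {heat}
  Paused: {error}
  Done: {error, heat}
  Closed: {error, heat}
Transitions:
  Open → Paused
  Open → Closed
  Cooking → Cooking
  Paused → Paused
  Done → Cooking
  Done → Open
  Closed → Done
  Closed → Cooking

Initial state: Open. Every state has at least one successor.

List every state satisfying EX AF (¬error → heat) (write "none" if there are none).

{Open, Cooking, Paused, Done, Closed}

States satisfying AF (¬error → heat): {Open, Cooking, Paused, Done, Closed}.
States satisfying EX AF (¬error → heat): {Open, Cooking, Paused, Done, Closed}.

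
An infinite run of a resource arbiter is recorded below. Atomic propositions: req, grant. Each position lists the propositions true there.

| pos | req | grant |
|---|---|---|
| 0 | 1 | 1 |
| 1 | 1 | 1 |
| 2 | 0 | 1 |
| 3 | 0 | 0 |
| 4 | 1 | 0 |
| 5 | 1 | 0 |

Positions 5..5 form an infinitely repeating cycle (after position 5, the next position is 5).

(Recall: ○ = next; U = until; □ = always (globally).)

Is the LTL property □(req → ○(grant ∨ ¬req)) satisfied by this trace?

No

req → ○(grant ∨ ¬req) must hold at every position from 0 onward. It fails at position 4, so □(req → ○(grant ∨ ¬req)) is false.
Positions where req holds: 0, 1, 4, 5.
Check ○(grant ∨ ¬req) at each: 0→ok, 1→ok, 4→fails, 5→fails.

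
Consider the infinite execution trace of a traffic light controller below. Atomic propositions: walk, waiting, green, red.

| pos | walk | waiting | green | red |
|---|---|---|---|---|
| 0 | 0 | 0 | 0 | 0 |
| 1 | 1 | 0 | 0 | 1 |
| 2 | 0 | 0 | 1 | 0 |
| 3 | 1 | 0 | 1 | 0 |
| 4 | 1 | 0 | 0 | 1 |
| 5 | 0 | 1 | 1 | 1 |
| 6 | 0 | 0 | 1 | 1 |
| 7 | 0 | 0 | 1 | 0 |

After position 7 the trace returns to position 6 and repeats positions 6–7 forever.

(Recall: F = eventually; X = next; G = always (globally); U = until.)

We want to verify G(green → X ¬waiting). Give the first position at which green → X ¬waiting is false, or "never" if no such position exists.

green → X ¬waiting holds at every position 0..7, and those are all the positions the trace ever visits, so the invariant G(green → X ¬waiting) is never violated.

never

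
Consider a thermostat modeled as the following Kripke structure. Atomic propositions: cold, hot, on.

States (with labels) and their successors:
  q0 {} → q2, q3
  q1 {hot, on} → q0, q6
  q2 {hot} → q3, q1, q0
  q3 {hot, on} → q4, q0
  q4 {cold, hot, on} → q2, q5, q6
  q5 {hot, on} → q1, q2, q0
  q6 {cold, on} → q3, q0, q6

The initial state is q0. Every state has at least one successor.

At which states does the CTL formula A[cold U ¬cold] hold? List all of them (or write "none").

States satisfying cold: {q4, q6}.
States satisfying ¬cold: {q0, q1, q2, q3, q5}.
States satisfying A[cold U ¬cold]: {q0, q1, q2, q3, q5}.

{q0, q1, q2, q3, q5}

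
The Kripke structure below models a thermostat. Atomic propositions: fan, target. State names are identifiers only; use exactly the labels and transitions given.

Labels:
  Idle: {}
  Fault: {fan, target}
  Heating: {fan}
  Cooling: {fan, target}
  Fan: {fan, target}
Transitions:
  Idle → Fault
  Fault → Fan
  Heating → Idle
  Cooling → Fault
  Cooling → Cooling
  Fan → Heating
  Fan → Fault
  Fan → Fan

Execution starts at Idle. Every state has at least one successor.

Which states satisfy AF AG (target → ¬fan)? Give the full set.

none

States satisfying AG (target → ¬fan): ∅.
States satisfying AF AG (target → ¬fan): ∅.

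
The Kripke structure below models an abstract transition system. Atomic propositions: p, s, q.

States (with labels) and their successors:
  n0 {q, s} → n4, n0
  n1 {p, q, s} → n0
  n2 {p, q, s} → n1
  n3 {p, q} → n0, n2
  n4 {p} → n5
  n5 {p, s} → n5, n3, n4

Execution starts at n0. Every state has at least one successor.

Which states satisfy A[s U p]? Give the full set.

{n1, n2, n3, n4, n5}

States satisfying s: {n0, n1, n2, n5}.
States satisfying p: {n1, n2, n3, n4, n5}.
States satisfying A[s U p]: {n1, n2, n3, n4, n5}.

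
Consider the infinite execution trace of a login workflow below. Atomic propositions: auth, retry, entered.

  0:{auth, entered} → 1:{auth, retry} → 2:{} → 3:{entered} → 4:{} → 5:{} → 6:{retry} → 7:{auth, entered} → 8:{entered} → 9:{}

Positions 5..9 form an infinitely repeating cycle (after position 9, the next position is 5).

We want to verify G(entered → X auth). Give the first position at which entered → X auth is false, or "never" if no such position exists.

3

Check entered → X auth at each position in order: 0 ✓, 1 ✓, 2 ✓.
At position 3 the labels are {entered} and the next position 4 has {}, so entered → X auth is false there. This is the first violation.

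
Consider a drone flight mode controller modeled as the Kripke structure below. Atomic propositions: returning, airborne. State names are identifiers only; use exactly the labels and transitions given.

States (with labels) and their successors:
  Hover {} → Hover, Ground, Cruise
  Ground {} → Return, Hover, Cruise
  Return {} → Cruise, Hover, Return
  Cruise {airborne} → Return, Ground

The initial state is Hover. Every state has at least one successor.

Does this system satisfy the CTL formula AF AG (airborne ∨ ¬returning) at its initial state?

States satisfying AG (airborne ∨ ¬returning): {Hover, Ground, Return, Cruise}.
States satisfying AF AG (airborne ∨ ¬returning): {Hover, Ground, Return, Cruise}.
Hover ∈ Sat(AF AG (airborne ∨ ¬returning)).

Yes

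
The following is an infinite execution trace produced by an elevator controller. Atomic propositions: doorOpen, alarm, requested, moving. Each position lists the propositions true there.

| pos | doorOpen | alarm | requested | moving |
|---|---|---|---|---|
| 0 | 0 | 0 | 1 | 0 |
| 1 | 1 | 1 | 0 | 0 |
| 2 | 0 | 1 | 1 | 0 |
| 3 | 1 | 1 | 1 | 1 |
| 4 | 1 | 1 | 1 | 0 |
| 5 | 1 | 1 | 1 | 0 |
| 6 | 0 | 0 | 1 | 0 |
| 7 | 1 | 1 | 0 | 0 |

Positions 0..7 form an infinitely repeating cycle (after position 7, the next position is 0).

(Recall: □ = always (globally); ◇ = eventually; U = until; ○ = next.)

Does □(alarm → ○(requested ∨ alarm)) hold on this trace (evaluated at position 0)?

Satisfied

alarm → ○(requested ∨ alarm) holds at every position 0..7, and those are all positions ever visited, so □(alarm → ○(requested ∨ alarm)) holds.
Positions where alarm holds: 1, 2, 3, 4, 5, 7.
Check ○(requested ∨ alarm) at each: 1→ok, 2→ok, 3→ok, 4→ok, 5→ok, 7→ok.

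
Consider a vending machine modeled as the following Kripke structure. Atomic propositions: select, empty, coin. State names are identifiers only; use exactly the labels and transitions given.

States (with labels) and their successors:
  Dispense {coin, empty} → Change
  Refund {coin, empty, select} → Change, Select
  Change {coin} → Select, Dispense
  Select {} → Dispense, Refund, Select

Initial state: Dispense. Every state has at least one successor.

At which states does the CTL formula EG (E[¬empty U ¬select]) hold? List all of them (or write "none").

{Dispense, Change, Select}

States satisfying E[¬empty U ¬select]: {Dispense, Change, Select}.
States satisfying EG (E[¬empty U ¬select]): {Dispense, Change, Select}.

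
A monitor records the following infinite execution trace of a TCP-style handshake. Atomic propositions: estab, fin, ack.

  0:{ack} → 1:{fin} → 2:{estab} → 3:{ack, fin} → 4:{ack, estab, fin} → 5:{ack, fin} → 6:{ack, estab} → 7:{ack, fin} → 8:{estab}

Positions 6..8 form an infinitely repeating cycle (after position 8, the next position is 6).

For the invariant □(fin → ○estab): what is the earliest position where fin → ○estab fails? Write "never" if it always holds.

4

Check fin → ○estab at each position in order: 0 ✓, 1 ✓, 2 ✓, 3 ✓.
At position 4 the labels are {ack, estab, fin} and the next position 5 has {ack, fin}, so fin → ○estab is false there. This is the first violation.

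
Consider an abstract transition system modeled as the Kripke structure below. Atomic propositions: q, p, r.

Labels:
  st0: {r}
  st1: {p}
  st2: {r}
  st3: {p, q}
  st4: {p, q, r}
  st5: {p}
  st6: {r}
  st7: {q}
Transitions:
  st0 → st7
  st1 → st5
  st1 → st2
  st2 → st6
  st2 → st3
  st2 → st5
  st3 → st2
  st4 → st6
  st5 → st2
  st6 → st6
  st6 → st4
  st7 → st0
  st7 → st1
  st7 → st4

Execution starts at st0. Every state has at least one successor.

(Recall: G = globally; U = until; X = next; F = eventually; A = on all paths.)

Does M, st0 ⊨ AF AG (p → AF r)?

States satisfying AG (p → AF r): {st0, st1, st2, st3, st4, st5, st6, st7}.
States satisfying AF AG (p → AF r): {st0, st1, st2, st3, st4, st5, st6, st7}.
st0 ∈ Sat(AF AG (p → AF r)).

Yes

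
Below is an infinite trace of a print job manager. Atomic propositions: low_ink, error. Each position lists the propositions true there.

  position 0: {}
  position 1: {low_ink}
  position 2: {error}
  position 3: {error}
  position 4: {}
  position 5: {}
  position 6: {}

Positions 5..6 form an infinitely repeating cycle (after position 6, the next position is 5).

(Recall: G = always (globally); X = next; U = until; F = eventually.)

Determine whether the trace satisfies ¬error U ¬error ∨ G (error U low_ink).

Holds

Walking from position 0: ¬error first holds at position 0, and ¬error holds at every earlier position along the way, so ¬error U ¬error holds.
error U low_ink must hold at every position from 0 onward. It fails at position 0, so G (error U low_ink) is false.
At position 0: ¬error U ¬error is true; G (error U low_ink) is false; so ¬error U ¬error ∨ G (error U low_ink) is true.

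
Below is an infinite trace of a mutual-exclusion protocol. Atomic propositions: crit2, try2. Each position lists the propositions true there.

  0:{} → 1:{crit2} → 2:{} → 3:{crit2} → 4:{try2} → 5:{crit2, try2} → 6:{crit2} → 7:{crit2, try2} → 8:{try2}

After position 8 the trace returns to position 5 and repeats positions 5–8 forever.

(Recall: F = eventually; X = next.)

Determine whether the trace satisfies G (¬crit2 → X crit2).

Satisfied

¬crit2 → X crit2 holds at every position 0..8, and those are all positions ever visited, so G (¬crit2 → X crit2) holds.
Positions where ¬crit2 holds: 0, 2, 4, 8.
Check X crit2 at each: 0→ok, 2→ok, 4→ok, 8→ok.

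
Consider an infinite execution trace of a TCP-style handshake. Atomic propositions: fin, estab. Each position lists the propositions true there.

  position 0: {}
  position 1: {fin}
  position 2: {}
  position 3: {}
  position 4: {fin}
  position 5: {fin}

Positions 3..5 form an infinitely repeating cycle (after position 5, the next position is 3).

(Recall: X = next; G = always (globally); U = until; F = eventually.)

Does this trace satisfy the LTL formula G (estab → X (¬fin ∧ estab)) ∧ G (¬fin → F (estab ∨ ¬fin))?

estab → X (¬fin ∧ estab) holds at every position 0..5, and those are all positions ever visited, so G (estab → X (¬fin ∧ estab)) holds.
¬fin → F (estab ∨ ¬fin) holds at every position 0..5, and those are all positions ever visited, so G (¬fin → F (estab ∨ ¬fin)) holds.
Positions where ¬fin holds: 0, 2, 3.
Check F (estab ∨ ¬fin) at each: 0→ok, 2→ok, 3→ok.
At position 0: G (estab → X (¬fin ∧ estab)) is true; G (¬fin → F (estab ∨ ¬fin)) is true; so G (estab → X (¬fin ∧ estab)) ∧ G (¬fin → F (estab ∨ ¬fin)) is true.

Satisfied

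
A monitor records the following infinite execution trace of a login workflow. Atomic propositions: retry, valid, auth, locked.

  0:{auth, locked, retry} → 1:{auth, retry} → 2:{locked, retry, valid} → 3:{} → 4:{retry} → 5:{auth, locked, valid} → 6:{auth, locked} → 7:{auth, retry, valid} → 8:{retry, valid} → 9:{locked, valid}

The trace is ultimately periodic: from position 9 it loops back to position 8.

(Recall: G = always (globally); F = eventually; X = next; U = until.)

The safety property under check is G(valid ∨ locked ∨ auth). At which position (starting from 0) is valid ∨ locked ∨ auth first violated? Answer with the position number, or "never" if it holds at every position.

Check valid ∨ locked ∨ auth at each position in order: 0 ✓, 1 ✓, 2 ✓.
At position 3 the labels are {}, so valid ∨ locked ∨ auth is false there. This is the first violation.

3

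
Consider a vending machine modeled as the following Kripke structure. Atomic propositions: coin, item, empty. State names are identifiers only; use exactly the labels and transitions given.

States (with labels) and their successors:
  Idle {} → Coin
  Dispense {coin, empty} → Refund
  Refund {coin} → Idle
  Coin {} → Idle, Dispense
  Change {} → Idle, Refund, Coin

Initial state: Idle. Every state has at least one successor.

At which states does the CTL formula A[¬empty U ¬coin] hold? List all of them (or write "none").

{Idle, Refund, Coin, Change}

States satisfying ¬empty: {Idle, Refund, Coin, Change}.
States satisfying ¬coin: {Idle, Coin, Change}.
States satisfying A[¬empty U ¬coin]: {Idle, Refund, Coin, Change}.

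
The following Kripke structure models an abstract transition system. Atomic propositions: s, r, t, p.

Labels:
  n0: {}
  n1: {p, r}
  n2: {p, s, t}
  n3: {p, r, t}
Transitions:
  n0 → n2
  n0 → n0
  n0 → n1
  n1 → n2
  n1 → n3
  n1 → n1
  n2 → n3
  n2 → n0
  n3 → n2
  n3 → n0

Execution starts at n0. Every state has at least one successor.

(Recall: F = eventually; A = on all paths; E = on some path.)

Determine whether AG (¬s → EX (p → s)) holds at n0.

Holds

States satisfying ¬s → EX (p → s): {n0, n1, n2, n3}.
States satisfying AG (¬s → EX (p → s)): {n0, n1, n2, n3}.
Every state reachable from n0 satisfies ¬s → EX (p → s).
n0 ∈ Sat(AG (¬s → EX (p → s))).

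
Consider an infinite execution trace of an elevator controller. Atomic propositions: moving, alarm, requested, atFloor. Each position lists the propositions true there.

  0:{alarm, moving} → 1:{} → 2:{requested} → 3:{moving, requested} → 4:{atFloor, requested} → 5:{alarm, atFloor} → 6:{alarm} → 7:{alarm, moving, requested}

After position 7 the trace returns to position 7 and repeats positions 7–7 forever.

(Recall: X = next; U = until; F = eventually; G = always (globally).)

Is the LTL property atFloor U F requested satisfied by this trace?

Walking from position 0: F requested first holds at position 0, and atFloor holds at every earlier position along the way, so atFloor U F requested holds.

Yes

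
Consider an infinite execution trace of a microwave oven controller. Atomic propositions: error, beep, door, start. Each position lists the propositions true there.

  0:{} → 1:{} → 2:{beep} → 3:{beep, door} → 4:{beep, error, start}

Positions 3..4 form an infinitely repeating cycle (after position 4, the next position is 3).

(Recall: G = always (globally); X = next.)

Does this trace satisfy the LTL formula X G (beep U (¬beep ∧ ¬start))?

Violated

The position after 0 is 1; G (beep U (¬beep ∧ ¬start)) is false there.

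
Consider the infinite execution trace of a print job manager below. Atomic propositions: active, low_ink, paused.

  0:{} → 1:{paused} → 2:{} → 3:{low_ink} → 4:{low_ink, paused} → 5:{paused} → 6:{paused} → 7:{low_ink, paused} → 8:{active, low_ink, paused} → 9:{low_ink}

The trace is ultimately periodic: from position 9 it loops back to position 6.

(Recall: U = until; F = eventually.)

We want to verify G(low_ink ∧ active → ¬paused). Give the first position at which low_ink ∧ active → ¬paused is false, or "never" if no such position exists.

Check low_ink ∧ active → ¬paused at each position in order: 0 ✓, 1 ✓, 2 ✓, 3 ✓, 4 ✓, 5 ✓, 6 ✓, 7 ✓.
At position 8 the labels are {active, low_ink, paused}, so low_ink ∧ active → ¬paused is false there. This is the first violation.

8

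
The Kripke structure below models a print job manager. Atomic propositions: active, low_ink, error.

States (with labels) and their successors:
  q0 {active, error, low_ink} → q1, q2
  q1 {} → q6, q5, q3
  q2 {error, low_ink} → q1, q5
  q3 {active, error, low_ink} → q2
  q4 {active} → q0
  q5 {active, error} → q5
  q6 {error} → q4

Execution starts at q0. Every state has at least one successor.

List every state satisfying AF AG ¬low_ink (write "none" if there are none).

States satisfying AG ¬low_ink: {q5}.
States satisfying AF AG ¬low_ink: {q5}.

{q5}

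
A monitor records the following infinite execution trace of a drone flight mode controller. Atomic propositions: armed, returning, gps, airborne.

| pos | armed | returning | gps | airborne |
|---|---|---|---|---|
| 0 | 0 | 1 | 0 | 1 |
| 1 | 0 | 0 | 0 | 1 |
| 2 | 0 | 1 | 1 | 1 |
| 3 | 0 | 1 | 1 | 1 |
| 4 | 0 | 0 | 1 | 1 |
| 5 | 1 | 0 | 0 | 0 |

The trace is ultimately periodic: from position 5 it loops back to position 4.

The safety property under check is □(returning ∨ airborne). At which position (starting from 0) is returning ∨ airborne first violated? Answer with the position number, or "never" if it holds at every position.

5

Check returning ∨ airborne at each position in order: 0 ✓, 1 ✓, 2 ✓, 3 ✓, 4 ✓.
At position 5 the labels are {armed}, so returning ∨ airborne is false there. This is the first violation.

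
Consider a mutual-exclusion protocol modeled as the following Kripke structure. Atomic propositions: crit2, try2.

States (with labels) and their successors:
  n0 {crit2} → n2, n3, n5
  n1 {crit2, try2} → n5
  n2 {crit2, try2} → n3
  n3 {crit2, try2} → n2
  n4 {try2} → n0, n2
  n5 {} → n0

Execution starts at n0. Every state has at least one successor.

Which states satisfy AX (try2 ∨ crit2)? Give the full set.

States satisfying try2 ∨ crit2: {n0, n1, n2, n3, n4}.
States satisfying AX (try2 ∨ crit2): {n2, n3, n4, n5}.

{n2, n3, n4, n5}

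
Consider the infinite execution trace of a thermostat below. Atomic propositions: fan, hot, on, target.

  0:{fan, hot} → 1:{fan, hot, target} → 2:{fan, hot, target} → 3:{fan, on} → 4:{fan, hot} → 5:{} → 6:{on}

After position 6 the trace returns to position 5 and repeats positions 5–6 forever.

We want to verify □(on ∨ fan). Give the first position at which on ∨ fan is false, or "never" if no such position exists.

Check on ∨ fan at each position in order: 0 ✓, 1 ✓, 2 ✓, 3 ✓, 4 ✓.
At position 5 the labels are {}, so on ∨ fan is false there. This is the first violation.

5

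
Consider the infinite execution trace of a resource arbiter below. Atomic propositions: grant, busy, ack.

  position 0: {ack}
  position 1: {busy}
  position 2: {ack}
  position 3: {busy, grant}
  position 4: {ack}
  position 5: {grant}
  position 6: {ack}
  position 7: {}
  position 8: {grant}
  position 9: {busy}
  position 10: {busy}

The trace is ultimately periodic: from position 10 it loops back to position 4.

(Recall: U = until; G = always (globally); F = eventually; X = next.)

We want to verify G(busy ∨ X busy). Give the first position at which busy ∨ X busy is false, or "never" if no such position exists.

4

Check busy ∨ X busy at each position in order: 0 ✓, 1 ✓, 2 ✓, 3 ✓.
At position 4 the labels are {ack} and the next position 5 has {grant}, so busy ∨ X busy is false there. This is the first violation.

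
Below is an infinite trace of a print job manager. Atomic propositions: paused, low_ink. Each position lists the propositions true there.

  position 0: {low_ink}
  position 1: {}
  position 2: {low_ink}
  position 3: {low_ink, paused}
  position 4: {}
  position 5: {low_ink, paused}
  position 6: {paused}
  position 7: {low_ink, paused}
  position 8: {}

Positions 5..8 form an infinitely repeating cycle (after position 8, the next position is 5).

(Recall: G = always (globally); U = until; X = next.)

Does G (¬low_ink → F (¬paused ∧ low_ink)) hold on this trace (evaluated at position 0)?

Violated

¬low_ink → F (¬paused ∧ low_ink) must hold at every position from 0 onward. It fails at position 4, so G (¬low_ink → F (¬paused ∧ low_ink)) is false.
Positions where ¬low_ink holds: 1, 4, 6, 8.
Check F (¬paused ∧ low_ink) at each: 1→ok, 4→fails, 6→fails, 8→fails.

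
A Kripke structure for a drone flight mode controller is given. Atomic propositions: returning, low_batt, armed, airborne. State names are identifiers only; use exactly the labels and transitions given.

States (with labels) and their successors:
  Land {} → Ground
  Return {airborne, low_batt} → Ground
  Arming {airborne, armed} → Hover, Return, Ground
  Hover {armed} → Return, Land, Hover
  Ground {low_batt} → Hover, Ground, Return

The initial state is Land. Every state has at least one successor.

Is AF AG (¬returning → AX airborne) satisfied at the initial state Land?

States satisfying AG (¬returning → AX airborne): ∅.
States satisfying AF AG (¬returning → AX airborne): ∅.
There is a path from Land along which AG (¬returning → AX airborne) never holds.
Land ∉ Sat(AF AG (¬returning → AX airborne)).

Does not hold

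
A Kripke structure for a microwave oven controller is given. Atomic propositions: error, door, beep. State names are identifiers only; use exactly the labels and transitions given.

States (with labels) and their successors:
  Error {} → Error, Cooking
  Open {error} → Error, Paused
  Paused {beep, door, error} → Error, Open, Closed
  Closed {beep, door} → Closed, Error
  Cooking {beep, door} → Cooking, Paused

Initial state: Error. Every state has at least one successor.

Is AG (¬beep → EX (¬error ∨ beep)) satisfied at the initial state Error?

Holds

States satisfying ¬beep → EX (¬error ∨ beep): {Error, Open, Paused, Closed, Cooking}.
States satisfying AG (¬beep → EX (¬error ∨ beep)): {Error, Open, Paused, Closed, Cooking}.
Every state reachable from Error satisfies ¬beep → EX (¬error ∨ beep).
Error ∈ Sat(AG (¬beep → EX (¬error ∨ beep))).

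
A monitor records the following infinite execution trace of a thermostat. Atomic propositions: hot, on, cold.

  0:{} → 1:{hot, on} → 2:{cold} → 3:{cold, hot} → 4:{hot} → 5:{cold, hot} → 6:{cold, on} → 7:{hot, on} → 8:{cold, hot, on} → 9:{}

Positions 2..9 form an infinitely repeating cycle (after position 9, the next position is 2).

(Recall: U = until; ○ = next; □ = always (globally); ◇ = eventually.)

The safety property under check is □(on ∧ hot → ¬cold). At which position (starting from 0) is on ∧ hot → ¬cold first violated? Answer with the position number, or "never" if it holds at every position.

8

Check on ∧ hot → ¬cold at each position in order: 0 ✓, 1 ✓, 2 ✓, 3 ✓, 4 ✓, 5 ✓, 6 ✓, 7 ✓.
At position 8 the labels are {cold, hot, on}, so on ∧ hot → ¬cold is false there. This is the first violation.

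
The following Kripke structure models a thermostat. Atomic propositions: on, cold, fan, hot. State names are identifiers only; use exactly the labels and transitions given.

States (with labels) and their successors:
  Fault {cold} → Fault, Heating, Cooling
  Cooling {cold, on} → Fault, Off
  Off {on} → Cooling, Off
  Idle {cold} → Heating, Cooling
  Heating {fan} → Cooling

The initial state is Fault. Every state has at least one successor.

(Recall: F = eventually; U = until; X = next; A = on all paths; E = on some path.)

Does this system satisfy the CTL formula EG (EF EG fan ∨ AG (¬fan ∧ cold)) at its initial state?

States satisfying EF EG fan ∨ AG (¬fan ∧ cold): ∅.
States satisfying EG (EF EG fan ∨ AG (¬fan ∧ cold)): ∅.
No suitable path/successor from Fault witnesses the formula.
Fault ∉ Sat(EG (EF EG fan ∨ AG (¬fan ∧ cold))).

No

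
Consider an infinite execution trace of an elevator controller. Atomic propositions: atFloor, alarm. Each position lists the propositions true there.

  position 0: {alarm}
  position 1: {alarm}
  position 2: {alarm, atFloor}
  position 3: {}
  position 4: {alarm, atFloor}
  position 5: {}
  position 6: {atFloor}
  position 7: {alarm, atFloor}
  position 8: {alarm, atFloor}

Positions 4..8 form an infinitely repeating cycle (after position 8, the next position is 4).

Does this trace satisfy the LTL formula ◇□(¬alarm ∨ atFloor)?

□(¬alarm ∨ atFloor) holds at position 2, which is reachable from 0, so ◇□(¬alarm ∨ atFloor) holds.

Yes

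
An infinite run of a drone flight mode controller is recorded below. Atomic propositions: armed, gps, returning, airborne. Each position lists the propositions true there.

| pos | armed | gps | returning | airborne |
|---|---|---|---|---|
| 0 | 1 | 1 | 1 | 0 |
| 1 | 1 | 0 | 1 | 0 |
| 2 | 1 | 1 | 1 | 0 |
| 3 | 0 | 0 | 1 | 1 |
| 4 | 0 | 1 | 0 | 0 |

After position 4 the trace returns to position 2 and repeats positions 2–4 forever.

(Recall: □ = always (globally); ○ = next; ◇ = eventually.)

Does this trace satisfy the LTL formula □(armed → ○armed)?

Does not hold

armed → ○armed must hold at every position from 0 onward. It fails at position 2, so □(armed → ○armed) is false.
Positions where armed holds: 0, 1, 2.
Check ○armed at each: 0→ok, 1→ok, 2→fails.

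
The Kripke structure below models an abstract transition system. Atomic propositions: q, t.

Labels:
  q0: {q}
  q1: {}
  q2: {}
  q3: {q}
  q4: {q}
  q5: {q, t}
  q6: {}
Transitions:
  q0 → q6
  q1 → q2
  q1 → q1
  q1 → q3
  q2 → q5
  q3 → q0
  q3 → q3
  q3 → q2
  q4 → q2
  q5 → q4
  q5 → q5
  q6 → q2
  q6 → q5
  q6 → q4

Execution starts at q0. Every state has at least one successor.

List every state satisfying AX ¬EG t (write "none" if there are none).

{q0, q1, q3, q4}

States satisfying ¬EG t: {q0, q1, q2, q3, q4, q6}.
States satisfying AX ¬EG t: {q0, q1, q3, q4}.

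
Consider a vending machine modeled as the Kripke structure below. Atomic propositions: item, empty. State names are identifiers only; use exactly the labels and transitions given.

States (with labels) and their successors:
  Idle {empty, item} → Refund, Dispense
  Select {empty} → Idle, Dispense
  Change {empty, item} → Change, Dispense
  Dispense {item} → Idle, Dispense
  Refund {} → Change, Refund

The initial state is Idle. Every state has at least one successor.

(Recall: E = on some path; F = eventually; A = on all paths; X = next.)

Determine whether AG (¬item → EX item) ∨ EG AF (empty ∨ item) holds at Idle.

States satisfying ¬item → EX item: {Idle, Select, Change, Dispense, Refund}.
States satisfying AG (¬item → EX item): {Idle, Select, Change, Dispense, Refund}.
States satisfying AF (empty ∨ item): {Idle, Select, Change, Dispense}.
States satisfying EG AF (empty ∨ item): {Idle, Select, Change, Dispense}.
States satisfying AG (¬item → EX item) ∨ EG AF (empty ∨ item): {Idle, Select, Change, Dispense, Refund}.
Idle ∈ Sat(AG (¬item → EX item) ∨ EG AF (empty ∨ item)).

Satisfied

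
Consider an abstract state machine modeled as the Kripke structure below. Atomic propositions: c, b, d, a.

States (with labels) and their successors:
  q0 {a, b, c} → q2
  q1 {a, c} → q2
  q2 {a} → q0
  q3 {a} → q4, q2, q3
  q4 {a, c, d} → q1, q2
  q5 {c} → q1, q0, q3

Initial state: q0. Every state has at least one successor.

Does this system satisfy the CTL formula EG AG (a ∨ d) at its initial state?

Satisfied

States satisfying AG (a ∨ d): {q0, q1, q2, q3, q4}.
States satisfying EG AG (a ∨ d): {q0, q1, q2, q3, q4}.
q0 ∈ Sat(EG AG (a ∨ d)).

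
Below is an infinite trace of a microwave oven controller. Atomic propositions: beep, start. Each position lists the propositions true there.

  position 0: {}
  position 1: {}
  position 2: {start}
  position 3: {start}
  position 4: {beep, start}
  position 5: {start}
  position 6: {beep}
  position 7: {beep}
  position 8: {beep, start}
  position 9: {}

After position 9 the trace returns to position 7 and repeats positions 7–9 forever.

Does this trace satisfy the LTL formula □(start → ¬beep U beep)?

Yes

start → ¬beep U beep holds at every position 0..9, and those are all positions ever visited, so □(start → ¬beep U beep) holds.
Positions where start holds: 2, 3, 4, 5, 8.
Check ¬beep U beep at each: 2→ok, 3→ok, 4→ok, 5→ok, 8→ok.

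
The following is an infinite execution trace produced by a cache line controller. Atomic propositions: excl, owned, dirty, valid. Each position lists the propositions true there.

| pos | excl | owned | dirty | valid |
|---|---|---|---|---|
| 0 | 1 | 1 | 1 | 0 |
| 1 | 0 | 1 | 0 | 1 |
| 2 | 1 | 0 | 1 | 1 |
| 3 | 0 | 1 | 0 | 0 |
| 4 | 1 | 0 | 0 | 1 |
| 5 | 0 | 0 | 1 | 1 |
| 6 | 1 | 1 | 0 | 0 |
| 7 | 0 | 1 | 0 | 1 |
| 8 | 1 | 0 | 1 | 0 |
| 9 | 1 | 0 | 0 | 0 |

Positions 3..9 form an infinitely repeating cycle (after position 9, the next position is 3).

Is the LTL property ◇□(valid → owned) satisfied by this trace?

□(valid → owned) is false at every position 0..9, so it never becomes true and ◇□(valid → owned) fails.

Violated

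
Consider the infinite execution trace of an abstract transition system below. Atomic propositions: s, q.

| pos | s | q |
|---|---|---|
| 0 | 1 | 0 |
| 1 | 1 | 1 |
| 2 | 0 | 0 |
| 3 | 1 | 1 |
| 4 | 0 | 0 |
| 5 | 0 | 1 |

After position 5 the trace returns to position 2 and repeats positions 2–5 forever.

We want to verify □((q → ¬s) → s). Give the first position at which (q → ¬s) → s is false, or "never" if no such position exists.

2

Check (q → ¬s) → s at each position in order: 0 ✓, 1 ✓.
At position 2 the labels are {}, so (q → ¬s) → s is false there. This is the first violation.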